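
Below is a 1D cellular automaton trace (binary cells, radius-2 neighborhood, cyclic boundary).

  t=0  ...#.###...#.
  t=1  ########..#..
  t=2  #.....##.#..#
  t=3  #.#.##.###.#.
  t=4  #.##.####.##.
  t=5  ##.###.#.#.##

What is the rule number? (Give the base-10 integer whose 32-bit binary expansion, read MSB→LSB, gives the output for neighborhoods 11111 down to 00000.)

1555921070

  nb #####: next=.  (t=1,i=2, bit31=0)
  nb ####.: next=#  (t=1,i=6, bit30=1)
  nb ###.#: next=.  (t=3,i=9, bit29=0)
  nb ###..: next=#  (t=0,i=7, bit28=1)
  nb ##.##: next=#  (t=3,i=6, bit27=1)
  nb ##.#.: next=#  (t=2,i=8, bit26=1)
  nb ##..#: next=.  (t=1,i=8, bit25=0)
  nb ##...: next=.  (t=0,i=8, bit24=0)
  nb #.###: next=#  (t=0,i=5, bit23=1)
  nb #.##.: next=.  (t=3,i=4, bit22=0)
  nb #.#.#: next=#  (t=3,i=0, bit21=1)
  nb #.#..: next=#  (t=2,i=9, bit20=1)
  nb #..##: next=#  (t=1,i=12, bit19=1)
  nb #..#.: next=#  (t=1,i=9, bit18=1)
  nb #...#: next=.  (t=0,i=9, bit17=0)
  nb #....: next=#  (t=0,i=0, bit16=1)
  nb .####: next=.  (t=1,i=1, bit15=0)
  nb .###.: next=#  (t=0,i=6, bit14=1)
  nb .##.#: next=#  (t=2,i=7, bit13=1)
  nb .##..: next=#  (t=2,i=0, bit12=1)
  nb .#.##: next=#  (t=0,i=4, bit11=1)
  nb .#.#.: next=.  (t=3,i=1, bit10=0)
  nb .#..#: next=.  (t=1,i=11, bit9=0)
  nb .#...: next=.  (t=0,i=12, bit8=0)
  nb ..###: next=#  (t=1,i=0, bit7=1)
  nb ..##.: next=.  (t=2,i=6, bit6=0)
  nb ..#.#: next=#  (t=0,i=3, bit5=1)
  nb ..#..: next=.  (t=0,i=11, bit4=0)
  nb ...##: next=#  (t=2,i=5, bit3=1)
  nb ...#.: next=#  (t=0,i=2, bit2=1)
  nb ....#: next=#  (t=0,i=1, bit1=1)
  nb .....: next=.  (t=2,i=3, bit0=0)
  bits 01011100101111010111100010101110 = 1555921070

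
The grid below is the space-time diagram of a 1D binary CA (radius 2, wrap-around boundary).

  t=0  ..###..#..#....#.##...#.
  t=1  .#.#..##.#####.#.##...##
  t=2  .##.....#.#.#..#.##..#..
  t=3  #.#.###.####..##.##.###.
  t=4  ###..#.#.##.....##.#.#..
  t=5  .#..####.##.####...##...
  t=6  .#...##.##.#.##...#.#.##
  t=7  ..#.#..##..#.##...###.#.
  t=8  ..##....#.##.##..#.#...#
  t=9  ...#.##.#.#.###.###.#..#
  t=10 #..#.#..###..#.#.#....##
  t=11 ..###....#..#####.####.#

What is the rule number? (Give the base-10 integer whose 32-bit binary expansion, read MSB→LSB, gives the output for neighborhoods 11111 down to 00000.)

1214633275

  #####|.  b31=0 t=1,i=11
  ####.|#  b30=1 t=1,i=12
  ###.#|.  b29=0 t=1,i=13
  ###..|.  b28=0 t=0,i=4
  ##.##|#  b27=1 t=1,i=8
  ##.#.|.  b26=0 t=1,i=0
  ##..#|.  b25=0 t=0,i=5
  ##...|.  b24=0 t=0,i=19
  #.###|.  b23=0 t=1,i=9
  #.##.|#  b22=1 t=0,i=17
  #.#.#|#  b21=1 t=1,i=1
  #.#..|.  b20=0 t=1,i=3
  #..##|.  b19=0 t=1,i=5
  #..#.|#  b18=1 t=0,i=6
  #...#|.  b17=0 t=0,i=0
  #....|#  b16=1 t=0,i=12
  .####|#  b15=1 t=1,i=10
  .###.|#  b14=1 t=0,i=3
  .##.#|.  b13=0 t=1,i=7
  .##..|#  b12=1 t=0,i=18
  .#.##|.  b11=0 t=0,i=16
  .#.#.|#  b10=1 t=1,i=2
  .#..#|.  b9=0 t=0,i=8
  .#...|#  b8=1 t=0,i=11
  ..###|.  b7=0 t=0,i=2
  ..##.|.  b6=0 t=1,i=6
  ..#.#|#  b5=1 t=0,i=15
  ..#..|#  b4=1 t=0,i=7
  ...##|#  b3=1 t=0,i=1
  ...#.|.  b2=0 t=0,i=14
  ....#|#  b1=1 t=0,i=13
  .....|#  b0=1 t=2,i=5
  bits 01001000011001011101010100111011 = 1214633275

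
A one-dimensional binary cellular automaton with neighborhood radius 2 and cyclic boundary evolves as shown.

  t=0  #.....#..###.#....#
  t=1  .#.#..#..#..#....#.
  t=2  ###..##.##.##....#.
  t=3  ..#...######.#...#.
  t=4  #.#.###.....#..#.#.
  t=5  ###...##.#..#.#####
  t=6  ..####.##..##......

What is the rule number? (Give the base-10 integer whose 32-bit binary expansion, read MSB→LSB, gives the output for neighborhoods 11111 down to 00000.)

493233337

  nb #####: next=.  (t=3,i=8, bit31=0)
  nb ####.: next=.  (t=3,i=10, bit30=0)
  nb ###.#: next=.  (t=0,i=11, bit29=0)
  nb ###..: next=#  (t=2,i=2, bit28=1)
  nb ##.##: next=#  (t=2,i=7, bit27=1)
  nb ##.#.: next=#  (t=0,i=12, bit26=1)
  nb ##..#: next=.  (t=2,i=3, bit25=0)
  nb ##...: next=#  (t=0,i=1, bit24=1)
  nb #.###: next=.  (t=2,i=0, bit23=0)
  nb #.##.: next=#  (t=2,i=8, bit22=1)
  nb #.#.#: next=#  (t=4,i=0, bit21=1)
  nb #.#..: next=.  (t=0,i=13, bit20=0)
  nb #..##: next=.  (t=0,i=8, bit19=0)
  nb #..#.: next=#  (t=1,i=0, bit18=1)
  nb #...#: next=#  (t=3,i=0, bit17=1)
  nb #....: next=.  (t=0,i=2, bit16=0)
  nb .####: next=.  (t=3,i=7, bit15=0)
  nb .###.: next=.  (t=0,i=10, bit14=0)
  nb .##.#: next=#  (t=2,i=6, bit13=1)
  nb .##..: next=.  (t=0,i=0, bit12=0)
  nb .#.##: next=.  (t=2,i=18, bit11=0)
  nb .#.#.: next=#  (t=1,i=2, bit10=1)
  nb .#..#: next=.  (t=0,i=7, bit9=0)
  nb .#...: next=.  (t=0,i=14, bit8=0)
  nb ..###: next=#  (t=0,i=9, bit7=1)
  nb ..##.: next=.  (t=0,i=18, bit6=0)
  nb ..#.#: next=#  (t=1,i=1, bit5=1)
  nb ..#..: next=#  (t=0,i=6, bit4=1)
  nb ...##: next=#  (t=0,i=17, bit3=1)
  nb ...#.: next=.  (t=0,i=5, bit2=0)
  nb ....#: next=.  (t=0,i=4, bit1=0)
  nb .....: next=#  (t=0,i=3, bit0=1)
  bits 00011101011001100010010010111001 = 493233337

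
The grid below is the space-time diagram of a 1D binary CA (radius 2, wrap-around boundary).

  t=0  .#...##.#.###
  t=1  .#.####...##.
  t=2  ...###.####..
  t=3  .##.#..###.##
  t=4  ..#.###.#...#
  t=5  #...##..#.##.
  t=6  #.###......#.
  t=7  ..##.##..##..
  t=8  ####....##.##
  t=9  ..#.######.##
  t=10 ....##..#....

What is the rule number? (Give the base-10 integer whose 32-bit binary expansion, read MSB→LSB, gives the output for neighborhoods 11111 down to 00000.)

  ##### -> .   bit 31 = 0  t=8,i=0
  ####. -> #   bit 30 = 1  t=1,i=5
  ###.# -> .   bit 29 = 0  t=0,i=12
  ###.. -> .   bit 28 = 0  t=1,i=6
  ##.## -> .   bit 27 = 0  t=2,i=6
  ##.#. -> .   bit 26 = 0  t=0,i=0
  ##..# -> .   bit 25 = 0  t=1,i=12
  ##... -> #   bit 24 = 1  t=1,i=7
  #.### -> #   bit 23 = 1  t=0,i=10
  #.##. -> .   bit 22 = 0  t=3,i=1
  #.#.# -> .   bit 21 = 0  t=0,i=8
  #.#.. -> #   bit 20 = 1  t=0,i=1
  #..## -> #   bit 19 = 1  t=3,i=6
  #..#. -> .   bit 18 = 0  t=1,i=0
  #...# -> #   bit 17 = 1  t=0,i=3
  #.... -> #   bit 16 = 1  t=2,i=12
  .#### -> #   bit 15 = 1  t=1,i=4
  .###. -> #   bit 14 = 1  t=0,i=11
  .##.# -> #   bit 13 = 1  t=0,i=6
  .##.. -> .   bit 12 = 0  t=1,i=11
  .#.## -> .   bit 11 = 0  t=0,i=9
  .#.#. -> .   bit 10 = 0  t=6,i=12
  .#..# -> #   bit 9 = 1  t=3,i=5
  .#... -> .   bit 8 = 0  t=0,i=2
  ..### -> .   bit 7 = 0  t=2,i=3
  ..##. -> #   bit 6 = 1  t=0,i=5
  ..#.# -> .   bit 5 = 0  t=1,i=1
  ..#.. -> .   bit 4 = 0  t=4,i=12
  ...## -> #   bit 3 = 1  t=0,i=4
  ...#. -> #   bit 2 = 1  t=4,i=11
  ....# -> #   bit 1 = 1  t=2,i=1
  ..... -> .   bit 0 = 0  t=2,i=0
  bits 01000001100110111110001001001110 = 1100735054

1100735054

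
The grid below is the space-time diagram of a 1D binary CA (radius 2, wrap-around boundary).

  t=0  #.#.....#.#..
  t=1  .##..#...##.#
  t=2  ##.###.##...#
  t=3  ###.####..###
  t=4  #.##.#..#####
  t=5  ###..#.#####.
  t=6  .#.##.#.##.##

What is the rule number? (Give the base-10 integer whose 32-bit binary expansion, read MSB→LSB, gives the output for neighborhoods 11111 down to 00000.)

  [31] ##### => #  t=3,i=0
  [30] ####. => .  t=3,i=1
  [29] ###.# => #  t=2,i=1
  [28] ###.. => .  t=3,i=7
  [27] ##.## => #  t=2,i=2
  [26] ##.#. => .  t=1,i=11
  [25] ##..# => #  t=1,i=3
  [24] ##... => .  t=2,i=9
  [23] #.### => .  t=2,i=3
  [22] #.##. => #  t=1,i=1
  [21] #.#.# => #  t=1,i=12
  [20] #.#.. => #  t=0,i=2
  [19] #..## => #  t=3,i=9
  [18] #..#. => #  t=0,i=12
  [17] #...# => #  t=1,i=7
  [16] #.... => .  t=0,i=4
  [15] .#### => #  t=3,i=5
  [14] .###. => #  t=2,i=0
  [13] .##.# => .  t=1,i=10
  [12] .##.. => .  t=1,i=2
  [11] .#.## => #  t=1,i=0
  [10] .#.#. => #  t=0,i=1
  [9] .#..# => .  t=0,i=11
  [8] .#... => .  t=0,i=3
  [7] ..### => #  t=2,i=12
  [6] ..##. => .  t=1,i=9
  [5] ..#.# => .  t=0,i=0
  [4] ..#.. => #  t=1,i=5
  [3] ...## => #  t=1,i=8
  [2] ...#. => .  t=0,i=7
  [1] ....# => .  t=0,i=6
  [0] ..... => #  t=0,i=5
  bits 10101010011111101100110010011001 = 2860436633

2860436633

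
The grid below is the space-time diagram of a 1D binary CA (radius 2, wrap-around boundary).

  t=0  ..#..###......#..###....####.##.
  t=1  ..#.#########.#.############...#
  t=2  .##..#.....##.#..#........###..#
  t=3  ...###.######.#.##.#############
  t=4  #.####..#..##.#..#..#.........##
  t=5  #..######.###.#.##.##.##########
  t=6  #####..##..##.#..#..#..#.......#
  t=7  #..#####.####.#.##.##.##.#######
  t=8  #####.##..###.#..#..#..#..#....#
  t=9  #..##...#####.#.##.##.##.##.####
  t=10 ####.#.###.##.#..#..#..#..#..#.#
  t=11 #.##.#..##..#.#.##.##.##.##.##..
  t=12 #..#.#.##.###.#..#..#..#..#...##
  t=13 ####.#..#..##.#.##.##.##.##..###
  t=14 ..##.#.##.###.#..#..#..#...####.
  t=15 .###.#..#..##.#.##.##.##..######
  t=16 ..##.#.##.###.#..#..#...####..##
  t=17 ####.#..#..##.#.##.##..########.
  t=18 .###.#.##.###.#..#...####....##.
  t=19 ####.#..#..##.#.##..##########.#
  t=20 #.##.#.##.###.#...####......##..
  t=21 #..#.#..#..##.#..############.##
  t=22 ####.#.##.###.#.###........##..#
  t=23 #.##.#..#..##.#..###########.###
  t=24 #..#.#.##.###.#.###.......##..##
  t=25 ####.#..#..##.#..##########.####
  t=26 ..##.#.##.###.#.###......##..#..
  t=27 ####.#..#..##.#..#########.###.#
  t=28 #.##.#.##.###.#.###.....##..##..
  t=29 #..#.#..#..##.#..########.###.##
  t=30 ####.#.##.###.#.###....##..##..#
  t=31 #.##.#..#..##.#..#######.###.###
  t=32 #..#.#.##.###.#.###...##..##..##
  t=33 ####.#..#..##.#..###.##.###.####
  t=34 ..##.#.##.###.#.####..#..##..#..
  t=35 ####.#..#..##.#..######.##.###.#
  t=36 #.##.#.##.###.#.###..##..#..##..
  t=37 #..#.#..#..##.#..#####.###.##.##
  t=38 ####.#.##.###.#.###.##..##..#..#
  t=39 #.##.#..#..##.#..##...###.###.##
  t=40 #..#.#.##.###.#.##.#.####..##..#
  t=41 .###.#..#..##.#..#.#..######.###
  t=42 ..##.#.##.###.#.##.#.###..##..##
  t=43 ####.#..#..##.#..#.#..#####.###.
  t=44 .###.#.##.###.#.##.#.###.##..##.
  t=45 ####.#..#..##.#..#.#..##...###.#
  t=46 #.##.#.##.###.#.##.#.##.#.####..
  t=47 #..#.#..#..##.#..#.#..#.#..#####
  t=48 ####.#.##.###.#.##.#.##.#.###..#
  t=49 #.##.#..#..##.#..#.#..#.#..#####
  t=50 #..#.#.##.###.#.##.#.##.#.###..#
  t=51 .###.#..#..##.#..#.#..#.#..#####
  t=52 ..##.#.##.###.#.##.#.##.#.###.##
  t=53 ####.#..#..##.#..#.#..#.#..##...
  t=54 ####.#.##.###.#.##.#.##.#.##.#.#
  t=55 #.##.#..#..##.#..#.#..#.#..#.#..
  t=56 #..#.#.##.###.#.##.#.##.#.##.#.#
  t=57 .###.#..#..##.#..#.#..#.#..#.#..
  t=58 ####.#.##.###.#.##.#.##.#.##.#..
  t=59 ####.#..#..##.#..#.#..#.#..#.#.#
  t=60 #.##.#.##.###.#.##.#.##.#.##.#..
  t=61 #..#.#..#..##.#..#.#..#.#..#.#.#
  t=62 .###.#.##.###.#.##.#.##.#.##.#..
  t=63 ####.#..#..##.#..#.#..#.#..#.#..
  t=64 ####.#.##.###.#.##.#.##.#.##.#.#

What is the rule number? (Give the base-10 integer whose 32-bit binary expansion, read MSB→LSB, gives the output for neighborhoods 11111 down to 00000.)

1933435131

  #####|.  b31=0 t=1,i=6
  ####.|#  b30=1 t=0,i=26
  ###.#|#  b29=1 t=0,i=27
  ###..|#  b28=1 t=0,i=7
  ##.##|.  b27=0 t=0,i=28
  ##.#.|.  b26=0 t=1,i=13
  ##..#|#  b25=1 t=2,i=3
  ##...|#  b24=1 t=0,i=8
  #.###|.  b23=0 t=1,i=4
  #.##.|.  b22=0 t=0,i=29
  #.#.#|#  b21=1 t=1,i=14
  #.#..|#  b20=1 t=2,i=14
  #..##|#  b19=1 t=0,i=4
  #..#.|#  b18=1 t=1,i=1
  #...#|.  b17=0 t=0,i=0
  #....|#  b16=1 t=0,i=9
  .####|#  b15=1 t=0,i=25
  .###.|#  b14=1 t=0,i=6
  .##.#|#  b13=1 t=2,i=12
  .##..|.  b12=0 t=0,i=30
  .#.##|.  b11=0 t=1,i=3
  .#.#.|.  b10=0 t=11,i=13
  .#..#|.  b9=0 t=0,i=3
  .#...|.  b8=0 t=2,i=6
  ..###|#  b7=1 t=0,i=5
  ..##.|#  b6=1 t=2,i=11
  ..#.#|#  b5=1 t=1,i=2
  ..#..|#  b4=1 t=0,i=2
  ...##|#  b3=1 t=0,i=23
  ...#.|.  b2=0 t=0,i=1
  ....#|#  b1=1 t=0,i=12
  .....|#  b0=1 t=0,i=10
  bits 01110011001111011110000011111011 = 1933435131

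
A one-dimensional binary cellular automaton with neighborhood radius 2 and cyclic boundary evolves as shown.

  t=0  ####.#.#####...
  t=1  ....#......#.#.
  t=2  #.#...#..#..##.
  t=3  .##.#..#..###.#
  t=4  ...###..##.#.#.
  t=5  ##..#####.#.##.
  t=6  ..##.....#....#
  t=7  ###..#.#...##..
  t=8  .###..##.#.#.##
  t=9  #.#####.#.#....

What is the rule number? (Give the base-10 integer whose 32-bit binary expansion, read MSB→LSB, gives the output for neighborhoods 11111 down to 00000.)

  nb #####: next=.  (t=0,i=9, bit31=0)
  nb ####.: next=.  (t=0,i=2, bit30=0)
  nb ###.#: next=.  (t=0,i=3, bit29=0)
  nb ###..: next=#  (t=0,i=11, bit28=1)
  nb ##.##: next=#  (t=5,i=14, bit27=1)
  nb ##.#.: next=#  (t=0,i=4, bit26=1)
  nb ##..#: next=#  (t=4,i=6, bit25=1)
  nb ##...: next=.  (t=0,i=12, bit24=0)
  nb #.###: next=.  (t=0,i=7, bit23=0)
  nb #.##.: next=.  (t=3,i=1, bit22=0)
  nb #.#.#: next=.  (t=0,i=5, bit21=0)
  nb #.#..: next=#  (t=1,i=13, bit20=1)
  nb #..##: next=#  (t=2,i=11, bit19=1)
  nb #..#.: next=.  (t=2,i=8, bit18=0)
  nb #...#: next=#  (t=0,i=13, bit17=1)
  nb #....: next=#  (t=1,i=0, bit16=1)
  nb .####: next=.  (t=0,i=1, bit15=0)
  nb .###.: next=#  (t=3,i=11, bit14=1)
  nb .##.#: next=.  (t=2,i=13, bit13=0)
  nb .##..: next=.  (t=5,i=1, bit12=0)
  nb .#.##: next=.  (t=0,i=6, bit11=0)
  nb .#.#.: next=#  (t=1,i=12, bit10=1)
  nb .#..#: next=#  (t=2,i=7, bit9=1)
  nb .#...: next=.  (t=1,i=5, bit8=0)
  nb ..###: next=.  (t=0,i=0, bit7=0)
  nb ..##.: next=#  (t=2,i=12, bit6=1)
  nb ..#.#: next=.  (t=1,i=11, bit5=0)
  nb ..#..: next=.  (t=1,i=4, bit4=0)
  nb ...##: next=.  (t=0,i=14, bit3=0)
  nb ...#.: next=.  (t=1,i=3, bit2=0)
  nb ....#: next=#  (t=1,i=2, bit1=1)
  nb .....: next=.  (t=1,i=1, bit0=0)
  bits 00011110000110110100011001000010 = 505103938

505103938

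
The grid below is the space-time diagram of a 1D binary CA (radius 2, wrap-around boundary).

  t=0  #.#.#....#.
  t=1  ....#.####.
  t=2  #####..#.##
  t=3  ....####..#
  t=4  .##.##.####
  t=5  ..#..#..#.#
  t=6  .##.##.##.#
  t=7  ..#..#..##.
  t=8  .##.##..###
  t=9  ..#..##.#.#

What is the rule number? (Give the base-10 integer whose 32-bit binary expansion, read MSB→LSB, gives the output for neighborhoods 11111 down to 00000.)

  #####|.  b31=0 t=2,i=0
  ####.|.  b30=0 t=1,i=8
  ###.#|#  b29=1 t=4,i=10
  ###..|#  b28=1 t=1,i=9
  ##.##|.  b27=0 t=4,i=0
  ##.#.|#  b26=1 t=6,i=9
  ##..#|#  b25=1 t=2,i=5
  ##...|#  b24=1 t=1,i=10
  #.###|.  b23=0 t=1,i=6
  #.##.|.  b22=0 t=4,i=1
  #.#.#|.  b21=0 t=0,i=0
  #.#..|#  b20=1 t=0,i=4
  #..##|.  b19=0 t=7,i=7
  #..#.|#  b18=1 t=2,i=6
  #...#|.  b17=0 t=7,i=0
  #....|#  b16=1 t=0,i=6
  .####|#  b15=1 t=1,i=7
  .###.|.  b14=0 t=8,i=9
  .##.#|#  b13=1 t=4,i=2
  .##..|#  b12=1 t=7,i=9
  .#.##|.  b11=0 t=1,i=5
  .#.#.|.  b10=0 t=0,i=1
  .#..#|.  b9=0 t=5,i=0
  .#...|.  b8=0 t=0,i=5
  ..###|#  b7=1 t=3,i=4
  ..##.|#  b6=1 t=7,i=8
  ..#.#|#  b5=1 t=0,i=9
  ..#..|#  b4=1 t=3,i=10
  ...##|.  b3=0 t=3,i=3
  ...#.|#  b2=1 t=0,i=8
  ....#|#  b1=1 t=0,i=7
  .....|#  b0=1 t=1,i=1
  bits 00110111000101011011000011110111 = 924168439

924168439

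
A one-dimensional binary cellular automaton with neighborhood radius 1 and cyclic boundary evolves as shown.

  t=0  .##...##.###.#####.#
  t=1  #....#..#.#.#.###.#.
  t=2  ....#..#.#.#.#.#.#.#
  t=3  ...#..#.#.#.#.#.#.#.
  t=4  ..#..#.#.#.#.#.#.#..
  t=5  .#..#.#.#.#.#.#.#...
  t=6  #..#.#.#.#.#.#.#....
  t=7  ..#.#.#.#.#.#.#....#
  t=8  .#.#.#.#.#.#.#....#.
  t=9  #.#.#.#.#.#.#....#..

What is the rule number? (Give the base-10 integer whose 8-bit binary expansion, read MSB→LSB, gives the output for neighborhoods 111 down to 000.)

  [7] ### => #  t=0,i=10
  [6] ##. => .  t=0,i=2
  [5] #.# => #  t=0,i=0
  [4] #.. => .  t=0,i=3
  [3] .## => .  t=0,i=1
  [2] .#. => .  t=0,i=19
  [1] ..# => #  t=0,i=5
  [0] ... => .  t=0,i=4
  bits 10100010 = 162

162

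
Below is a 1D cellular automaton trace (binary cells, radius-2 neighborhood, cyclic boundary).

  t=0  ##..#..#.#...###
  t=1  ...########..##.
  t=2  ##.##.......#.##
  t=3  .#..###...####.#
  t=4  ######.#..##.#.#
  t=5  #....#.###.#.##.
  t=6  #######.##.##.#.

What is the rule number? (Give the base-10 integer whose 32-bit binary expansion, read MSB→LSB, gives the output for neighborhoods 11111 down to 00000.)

  nb #####: next=.  (t=0,i=15, bit31=0)
  nb ####.: next=.  (t=0,i=0, bit30=0)
  nb ###.#: next=#  (t=2,i=1, bit29=1)
  nb ###..: next=.  (t=0,i=1, bit28=0)
  nb ##.##: next=.  (t=2,i=2, bit27=0)
  nb ##.#.: next=.  (t=3,i=14, bit26=0)
  nb ##..#: next=.  (t=0,i=2, bit25=0)
  nb ##...: next=#  (t=1,i=15, bit24=1)
  nb #.###: next=.  (t=2,i=14, bit23=0)
  nb #.##.: next=.  (t=2,i=3, bit22=0)
  nb #.#.#: next=#  (t=3,i=15, bit21=1)
  nb #.#..: next=#  (t=0,i=9, bit20=1)
  nb #..##: next=#  (t=1,i=12, bit19=1)
  nb #..#.: next=#  (t=0,i=3, bit18=1)
  nb #...#: next=.  (t=0,i=11, bit17=0)
  nb #....: next=#  (t=1,i=0, bit16=1)
  nb .####: next=#  (t=0,i=14, bit15=1)
  nb .###.: next=#  (t=3,i=5, bit14=1)
  nb .##.#: next=#  (t=4,i=11, bit13=1)
  nb .##..: next=#  (t=1,i=14, bit12=1)
  nb .#.##: next=#  (t=2,i=13, bit11=1)
  nb .#.#.: next=#  (t=0,i=8, bit10=1)
  nb .#..#: next=#  (t=0,i=5, bit9=1)
  nb .#...: next=#  (t=0,i=10, bit8=1)
  nb ..###: next=#  (t=0,i=13, bit7=1)
  nb ..##.: next=.  (t=1,i=13, bit6=0)
  nb ..#.#: next=#  (t=0,i=7, bit5=1)
  nb ..#..: next=#  (t=0,i=4, bit4=1)
  nb ...##: next=.  (t=0,i=12, bit3=0)
  nb ...#.: next=#  (t=2,i=11, bit2=1)
  nb ....#: next=#  (t=1,i=1, bit1=1)
  nb .....: next=.  (t=2,i=7, bit0=0)
  bits 00100001001111011111111110110110 = 557711286

557711286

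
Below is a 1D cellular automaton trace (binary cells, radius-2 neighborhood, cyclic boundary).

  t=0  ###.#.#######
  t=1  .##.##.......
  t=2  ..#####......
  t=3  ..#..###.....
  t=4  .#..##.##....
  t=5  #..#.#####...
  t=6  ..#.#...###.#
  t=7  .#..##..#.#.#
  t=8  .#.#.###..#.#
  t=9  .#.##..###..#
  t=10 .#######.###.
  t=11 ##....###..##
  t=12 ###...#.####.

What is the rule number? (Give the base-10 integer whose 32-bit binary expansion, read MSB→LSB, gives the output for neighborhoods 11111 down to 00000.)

2071738756

  ##### -> .   bit 31 = 0  t=0,i=0
  ####. -> #   bit 30 = 1  t=0,i=1
  ###.# -> #   bit 29 = 1  t=0,i=2
  ###.. -> #   bit 28 = 1  t=2,i=6
  ##.## -> #   bit 27 = 1  t=1,i=3
  ##.#. -> .   bit 26 = 0  t=0,i=3
  ##..# -> #   bit 25 = 1  t=7,i=6
  ##... -> #   bit 24 = 1  t=1,i=6
  #.### -> .   bit 23 = 0  t=0,i=6
  #.##. -> #   bit 22 = 1  t=1,i=4
  #.#.# -> #   bit 21 = 1  t=0,i=4
  #.#.. -> #   bit 20 = 1  t=6,i=4
  #..## -> #   bit 19 = 1  t=3,i=4
  #..#. -> #   bit 18 = 1  t=5,i=2
  #...# -> .   bit 17 = 0  t=5,i=11
  #.... -> .   bit 16 = 0  t=1,i=7
  .#### -> .   bit 15 = 0  t=0,i=7
  .###. -> .   bit 14 = 0  t=3,i=6
  .##.# -> #   bit 13 = 1  t=1,i=2
  .##.. -> #   bit 12 = 1  t=1,i=5
  .#.## -> #   bit 11 = 1  t=0,i=5
  .#.#. -> .   bit 10 = 0  t=6,i=3
  .#..# -> .   bit 9 = 0  t=3,i=3
  .#... -> #   bit 8 = 1  t=6,i=5
  ..### -> #   bit 7 = 1  t=2,i=2
  ..##. -> .   bit 6 = 0  t=1,i=1
  ..#.# -> .   bit 5 = 0  t=5,i=3
  ..#.. -> .   bit 4 = 0  t=3,i=2
  ...## -> .   bit 3 = 0  t=1,i=0
  ...#. -> #   bit 2 = 1  t=3,i=1
  ....# -> .   bit 1 = 0  t=1,i=12
  ..... -> .   bit 0 = 0  t=1,i=8
  bits 01111011011111000011100110000100 = 2071738756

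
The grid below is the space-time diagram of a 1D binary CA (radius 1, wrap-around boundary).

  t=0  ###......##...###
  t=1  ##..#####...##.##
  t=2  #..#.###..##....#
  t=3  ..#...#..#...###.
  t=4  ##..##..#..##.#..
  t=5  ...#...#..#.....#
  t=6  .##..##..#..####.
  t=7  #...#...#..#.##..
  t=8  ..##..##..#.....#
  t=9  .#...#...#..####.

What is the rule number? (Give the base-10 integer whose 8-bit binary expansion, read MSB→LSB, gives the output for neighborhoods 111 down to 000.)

  nb ###: next=#  (t=0,i=0, bit7=1)
  nb ##.: next=.  (t=0,i=2, bit6=0)
  nb #.#: next=.  (t=1,i=14, bit5=0)
  nb #..: next=.  (t=0,i=3, bit4=0)
  nb .##: next=.  (t=0,i=9, bit3=0)
  nb .#.: next=.  (t=2,i=3, bit2=0)
  nb ..#: next=#  (t=0,i=8, bit1=1)
  nb ...: next=#  (t=0,i=4, bit0=1)
  bits 10000011 = 131

131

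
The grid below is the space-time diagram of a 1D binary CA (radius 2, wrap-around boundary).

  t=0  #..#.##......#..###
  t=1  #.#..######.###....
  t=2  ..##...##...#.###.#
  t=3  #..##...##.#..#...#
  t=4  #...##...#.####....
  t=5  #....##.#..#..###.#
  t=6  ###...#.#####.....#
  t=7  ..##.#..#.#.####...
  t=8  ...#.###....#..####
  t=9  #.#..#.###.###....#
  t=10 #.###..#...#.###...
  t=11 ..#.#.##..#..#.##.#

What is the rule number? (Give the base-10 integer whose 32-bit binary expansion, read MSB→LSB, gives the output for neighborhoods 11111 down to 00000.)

  [31] ##### => #  t=1,i=7
  [30] ####. => .  t=0,i=18
  [29] ###.# => .  t=1,i=10
  [28] ###.. => #  t=0,i=0
  [27] ##.## => .  t=1,i=11
  [26] ##.#. => .  t=2,i=17
  [25] ##..# => .  t=0,i=1
  [24] ##... => #  t=0,i=7
  [23] #.### => #  t=1,i=12
  [22] #.##. => #  t=0,i=5
  [21] #.#.# => .  t=7,i=10
  [20] #.#.. => #  t=1,i=2
  [19] #..## => .  t=0,i=15
  [18] #..#. => #  t=0,i=2
  [17] #...# => .  t=2,i=5
  [16] #.... => #  t=0,i=8
  [15] .#### => .  t=0,i=17
  [14] .###. => .  t=1,i=13
  [13] .##.# => #  t=3,i=9
  [12] .##.. => #  t=0,i=6
  [11] .#.## => .  t=0,i=4
  [10] .#.#. => .  t=1,i=1
  [9] .#..# => #  t=0,i=14
  [8] .#... => .  t=3,i=15
  [7] ..### => .  t=0,i=16
  [6] ..##. => .  t=2,i=2
  [5] ..#.# => .  t=0,i=3
  [4] ..#.. => #  t=0,i=13
  [3] ...## => .  t=2,i=6
  [2] ...#. => #  t=0,i=12
  [1] ....# => .  t=0,i=11
  [0] ..... => #  t=0,i=9
  bits 10010001110101010011001000010101 = 2446668309

2446668309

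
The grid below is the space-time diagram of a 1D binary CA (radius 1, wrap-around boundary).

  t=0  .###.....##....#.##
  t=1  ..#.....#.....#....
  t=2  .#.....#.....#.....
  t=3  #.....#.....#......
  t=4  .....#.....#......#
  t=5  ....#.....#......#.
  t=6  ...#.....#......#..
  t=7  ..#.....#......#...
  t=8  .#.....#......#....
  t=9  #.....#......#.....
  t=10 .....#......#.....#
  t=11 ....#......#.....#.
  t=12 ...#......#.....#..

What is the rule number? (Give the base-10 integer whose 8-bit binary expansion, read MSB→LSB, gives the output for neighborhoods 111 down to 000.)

  [7] ### => #  t=0,i=2
  [6] ##. => .  t=0,i=3
  [5] #.# => .  t=0,i=0
  [4] #.. => .  t=0,i=4
  [3] .## => .  t=0,i=1
  [2] .#. => .  t=0,i=15
  [1] ..# => #  t=0,i=8
  [0] ... => .  t=0,i=5
  bits 10000010 = 130

130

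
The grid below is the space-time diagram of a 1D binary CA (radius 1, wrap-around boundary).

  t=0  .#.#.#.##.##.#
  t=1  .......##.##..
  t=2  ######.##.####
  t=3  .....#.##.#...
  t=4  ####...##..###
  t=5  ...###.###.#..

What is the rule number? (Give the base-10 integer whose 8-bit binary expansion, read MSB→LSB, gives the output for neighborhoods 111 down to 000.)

89

  [7] ### => .  t=2,i=0
  [6] ##. => #  t=0,i=8
  [5] #.# => .  t=0,i=0
  [4] #.. => #  t=1,i=12
  [3] .## => #  t=0,i=7
  [2] .#. => .  t=0,i=1
  [1] ..# => .  t=1,i=6
  [0] ... => #  t=1,i=0
  bits 01011001 = 89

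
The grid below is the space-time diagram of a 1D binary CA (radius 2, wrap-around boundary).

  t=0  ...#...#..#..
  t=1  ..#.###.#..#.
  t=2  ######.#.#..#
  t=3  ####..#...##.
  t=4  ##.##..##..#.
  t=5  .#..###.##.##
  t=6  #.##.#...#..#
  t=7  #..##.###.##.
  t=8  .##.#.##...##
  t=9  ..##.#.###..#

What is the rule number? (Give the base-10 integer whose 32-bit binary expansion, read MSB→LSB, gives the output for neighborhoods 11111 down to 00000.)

2542467876

  nb #####: next=#  (t=2,i=1, bit31=1)
  nb ####.: next=.  (t=2,i=4, bit30=0)
  nb ###.#: next=.  (t=1,i=6, bit29=0)
  nb ###..: next=#  (t=3,i=3, bit28=1)
  nb ##.##: next=.  (t=3,i=12, bit27=0)
  nb ##.#.: next=#  (t=1,i=7, bit26=1)
  nb ##..#: next=#  (t=3,i=4, bit25=1)
  nb ##...: next=#  (t=8,i=8, bit24=1)
  nb #.###: next=#  (t=1,i=4, bit23=1)
  nb #.##.: next=.  (t=4,i=0, bit22=0)
  nb #.#.#: next=.  (t=2,i=7, bit21=0)
  nb #.#..: next=.  (t=1,i=8, bit20=0)
  nb #..##: next=#  (t=2,i=11, bit19=1)
  nb #..#.: next=.  (t=0,i=9, bit18=0)
  nb #...#: next=#  (t=0,i=5, bit17=1)
  nb #....: next=.  (t=0,i=12, bit16=0)
  nb .####: next=#  (t=2,i=0, bit15=1)
  nb .###.: next=#  (t=1,i=5, bit14=1)
  nb .##.#: next=#  (t=3,i=11, bit13=1)
  nb .##..: next=#  (t=4,i=4, bit12=1)
  nb .#.##: next=#  (t=1,i=3, bit11=1)
  nb .#.#.: next=.  (t=2,i=8, bit10=0)
  nb .#..#: next=#  (t=0,i=8, bit9=1)
  nb .#...: next=#  (t=0,i=4, bit8=1)
  nb ..###: next=.  (t=2,i=12, bit7=0)
  nb ..##.: next=.  (t=3,i=10, bit6=0)
  nb ..#.#: next=#  (t=1,i=2, bit5=1)
  nb ..#..: next=.  (t=0,i=3, bit4=0)
  nb ...##: next=.  (t=3,i=9, bit3=0)
  nb ...#.: next=#  (t=0,i=2, bit2=1)
  nb ....#: next=.  (t=0,i=1, bit1=0)
  nb .....: next=.  (t=0,i=0, bit0=0)
  bits 10010111100010101111101100100100 = 2542467876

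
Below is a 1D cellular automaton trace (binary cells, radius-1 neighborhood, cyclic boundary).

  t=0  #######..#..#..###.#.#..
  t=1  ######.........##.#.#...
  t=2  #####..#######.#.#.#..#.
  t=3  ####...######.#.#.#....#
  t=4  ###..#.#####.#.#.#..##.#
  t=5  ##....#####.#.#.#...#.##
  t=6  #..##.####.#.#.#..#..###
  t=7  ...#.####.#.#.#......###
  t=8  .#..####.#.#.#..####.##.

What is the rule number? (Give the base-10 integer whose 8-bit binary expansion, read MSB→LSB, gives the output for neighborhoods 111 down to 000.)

  nb ###: next=#  (t=0,i=1, bit7=1)
  nb ##.: next=.  (t=0,i=6, bit6=0)
  nb #.#: next=#  (t=0,i=18, bit5=1)
  nb #..: next=.  (t=0,i=7, bit4=0)
  nb .##: next=#  (t=0,i=0, bit3=1)
  nb .#.: next=.  (t=0,i=9, bit2=0)
  nb ..#: next=.  (t=0,i=8, bit1=0)
  nb ...: next=#  (t=1,i=7, bit0=1)
  bits 10101001 = 169

169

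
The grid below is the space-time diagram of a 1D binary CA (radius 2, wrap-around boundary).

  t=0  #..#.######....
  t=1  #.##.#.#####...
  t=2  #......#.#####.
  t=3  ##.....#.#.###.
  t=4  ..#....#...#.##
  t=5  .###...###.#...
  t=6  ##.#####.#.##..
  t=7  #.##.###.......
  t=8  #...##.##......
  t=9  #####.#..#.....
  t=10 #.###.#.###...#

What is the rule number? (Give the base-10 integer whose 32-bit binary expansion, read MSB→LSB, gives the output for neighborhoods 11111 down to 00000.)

  ##### -> #   bit 31 = 1  t=0,i=7
  ####. -> #   bit 30 = 1  t=0,i=9
  ###.# -> #   bit 29 = 1  t=2,i=13
  ###.. -> #   bit 28 = 1  t=0,i=10
  ##.## -> #   bit 27 = 1  t=3,i=14
  ##.#. -> .   bit 26 = 0  t=1,i=4
  ##..# -> .   bit 25 = 0  t=4,i=0
  ##... -> #   bit 24 = 1  t=0,i=11
  #.### -> #   bit 23 = 1  t=0,i=5
  #.##. -> .   bit 22 = 0  t=1,i=2
  #.#.# -> .   bit 21 = 0  t=1,i=5
  #.#.. -> #   bit 20 = 1  t=2,i=0
  #..## -> .   bit 19 = 0  t=6,i=14
  #..#. -> #   bit 18 = 1  t=0,i=2
  #...# -> #   bit 17 = 1  t=1,i=13
  #.... -> .   bit 16 = 0  t=0,i=12
  .#### -> .   bit 15 = 0  t=0,i=6
  .###. -> .   bit 14 = 0  t=3,i=12
  .##.# -> .   bit 13 = 0  t=1,i=3
  .##.. -> .   bit 12 = 0  t=3,i=1
  .#.## -> .   bit 11 = 0  t=0,i=4
  .#.#. -> .   bit 10 = 0  t=3,i=8
  .#..# -> .   bit 9 = 0  t=0,i=1
  .#... -> #   bit 8 = 1  t=2,i=1
  ..### -> #   bit 7 = 1  t=5,i=1
  ..##. -> #   bit 6 = 1  t=6,i=0
  ..#.# -> #   bit 5 = 1  t=0,i=3
  ..#.. -> #   bit 4 = 1  t=0,i=0
  ...## -> #   bit 3 = 1  t=5,i=0
  ...#. -> .   bit 2 = 0  t=0,i=14
  ....# -> .   bit 1 = 0  t=0,i=13
  ..... -> .   bit 0 = 0  t=2,i=3
  bits 11111001100101100000000111111000 = 4187357688

4187357688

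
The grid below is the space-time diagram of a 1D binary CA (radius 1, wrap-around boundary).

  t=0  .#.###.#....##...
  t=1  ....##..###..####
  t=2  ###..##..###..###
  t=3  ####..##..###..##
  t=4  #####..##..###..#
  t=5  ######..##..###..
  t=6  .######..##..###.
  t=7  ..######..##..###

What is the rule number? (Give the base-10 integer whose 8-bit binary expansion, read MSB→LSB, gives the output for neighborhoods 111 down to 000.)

209

  nb ###: next=#  (t=0,i=4, bit7=1)
  nb ##.: next=#  (t=0,i=5, bit6=1)
  nb #.#: next=.  (t=0,i=2, bit5=0)
  nb #..: next=#  (t=0,i=8, bit4=1)
  nb .##: next=.  (t=0,i=3, bit3=0)
  nb .#.: next=.  (t=0,i=1, bit2=0)
  nb ..#: next=.  (t=0,i=0, bit1=0)
  nb ...: next=#  (t=0,i=9, bit0=1)
  bits 11010001 = 209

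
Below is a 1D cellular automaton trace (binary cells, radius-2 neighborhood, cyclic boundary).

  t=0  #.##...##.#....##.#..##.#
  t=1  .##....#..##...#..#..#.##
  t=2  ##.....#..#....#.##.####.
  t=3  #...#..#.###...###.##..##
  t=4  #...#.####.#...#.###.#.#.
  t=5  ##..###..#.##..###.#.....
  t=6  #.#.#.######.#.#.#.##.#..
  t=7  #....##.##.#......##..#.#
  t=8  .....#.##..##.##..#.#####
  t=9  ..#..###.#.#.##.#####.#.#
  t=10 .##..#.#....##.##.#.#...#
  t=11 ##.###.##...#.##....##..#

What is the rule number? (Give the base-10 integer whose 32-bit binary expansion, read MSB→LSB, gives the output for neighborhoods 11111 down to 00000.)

3134458353

  #####|#  b31=1 t=6,i=8
  ####.|.  b30=0 t=2,i=22
  ###.#|#  b29=1 t=2,i=23
  ###..|#  b28=1 t=3,i=0
  ##.##|#  b27=1 t=0,i=1
  ##.#.|.  b26=0 t=0,i=9
  ##..#|#  b25=1 t=3,i=21
  ##...|.  b24=0 t=0,i=4
  #.###|#  b23=1 t=2,i=20
  #.##.|#  b22=1 t=0,i=2
  #.#.#|.  b21=0 t=4,i=21
  #.#..|#  b20=1 t=0,i=10
  #..##|.  b19=0 t=0,i=20
  #..#.|#  b18=1 t=1,i=17
  #...#|.  b17=0 t=0,i=5
  #....|.  b16=0 t=0,i=12
  .####|.  b15=0 t=2,i=21
  .###.|.  b14=0 t=3,i=10
  .##.#|.  b13=0 t=0,i=0
  .##..|.  b12=0 t=0,i=3
  .#.##|#  b11=1 t=1,i=22
  .#.#.|.  b10=0 t=4,i=22
  .#..#|.  b9=0 t=0,i=19
  .#...|#  b8=1 t=0,i=11
  ..###|#  b7=1 t=3,i=15
  ..##.|#  b6=1 t=0,i=7
  ..#.#|#  b5=1 t=1,i=21
  ..#..|#  b4=1 t=1,i=7
  ...##|.  b3=0 t=0,i=6
  ...#.|.  b2=0 t=1,i=6
  ....#|.  b1=0 t=0,i=13
  .....|#  b0=1 t=2,i=4
  bits 10111010110101000000100111110001 = 3134458353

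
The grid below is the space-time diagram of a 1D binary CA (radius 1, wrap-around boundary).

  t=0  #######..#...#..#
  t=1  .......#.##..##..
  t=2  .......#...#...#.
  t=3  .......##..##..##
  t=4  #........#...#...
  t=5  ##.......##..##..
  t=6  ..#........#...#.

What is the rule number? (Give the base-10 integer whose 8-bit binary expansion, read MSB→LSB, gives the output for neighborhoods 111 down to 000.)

20

  [7] ### => .  t=0,i=0
  [6] ##. => .  t=0,i=6
  [5] #.# => .  t=1,i=8
  [4] #.. => #  t=0,i=7
  [3] .## => .  t=0,i=16
  [2] .#. => #  t=0,i=9
  [1] ..# => .  t=0,i=8
  [0] ... => .  t=0,i=11
  bits 00010100 = 20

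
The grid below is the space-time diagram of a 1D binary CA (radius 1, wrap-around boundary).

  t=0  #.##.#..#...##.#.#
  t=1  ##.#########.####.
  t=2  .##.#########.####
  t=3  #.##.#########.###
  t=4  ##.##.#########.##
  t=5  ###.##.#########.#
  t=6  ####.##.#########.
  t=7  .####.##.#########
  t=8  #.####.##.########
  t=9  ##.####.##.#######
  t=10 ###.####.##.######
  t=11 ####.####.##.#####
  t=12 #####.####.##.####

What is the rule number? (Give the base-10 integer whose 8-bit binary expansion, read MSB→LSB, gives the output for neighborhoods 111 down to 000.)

247

  ### -> #   bit 7 = 1  t=1,i=4
  ##. -> #   bit 6 = 1  t=0,i=0
  #.# -> #   bit 5 = 1  t=0,i=1
  #.. -> #   bit 4 = 1  t=0,i=6
  .## -> .   bit 3 = 0  t=0,i=2
  .#. -> #   bit 2 = 1  t=0,i=5
  ..# -> #   bit 1 = 1  t=0,i=7
  ... -> #   bit 0 = 1  t=0,i=10
  bits 11110111 = 247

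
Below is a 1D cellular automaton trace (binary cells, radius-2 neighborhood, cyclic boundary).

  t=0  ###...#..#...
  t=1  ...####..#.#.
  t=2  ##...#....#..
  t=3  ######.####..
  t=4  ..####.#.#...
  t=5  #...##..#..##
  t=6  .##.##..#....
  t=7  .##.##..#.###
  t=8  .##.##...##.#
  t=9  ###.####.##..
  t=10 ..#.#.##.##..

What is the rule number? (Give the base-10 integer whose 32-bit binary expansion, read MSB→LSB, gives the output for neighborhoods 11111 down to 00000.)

  #####|#  b31=1 t=3,i=2
  ####.|#  b30=1 t=1,i=5
  ###.#|#  b29=1 t=3,i=5
  ###..|.  b28=0 t=0,i=2
  ##.##|.  b27=0 t=3,i=6
  ##.#.|.  b26=0 t=4,i=6
  ##..#|.  b25=0 t=1,i=7
  ##...|#  b24=1 t=0,i=3
  #.###|#  b23=1 t=3,i=7
  #.##.|#  b22=1 t=6,i=4
  #.#.#|.  b21=0 t=4,i=7
  #.#..|.  b20=0 t=1,i=11
  #..##|.  b19=0 t=2,i=12
  #..#.|.  b18=0 t=0,i=8
  #...#|#  b17=1 t=0,i=4
  #....|#  b16=1 t=1,i=0
  .####|.  b15=0 t=1,i=4
  .###.|.  b14=0 t=0,i=1
  .##.#|#  b13=1 t=6,i=2
  .##..|#  b12=1 t=2,i=1
  .#.##|#  b11=1 t=7,i=9
  .#.#.|#  b10=1 t=1,i=10
  .#..#|.  b9=0 t=0,i=7
  .#...|.  b8=0 t=0,i=10
  ..###|.  b7=0 t=0,i=0
  ..##.|#  b6=1 t=2,i=0
  ..#.#|.  b5=0 t=1,i=9
  ..#..|#  b4=1 t=0,i=6
  ...##|.  b3=0 t=0,i=12
  ...#.|#  b2=1 t=0,i=5
  ....#|#  b1=1 t=1,i=1
  .....|#  b0=1 t=4,i=12
  bits 11100001110000110011110001010111 = 3787668567

3787668567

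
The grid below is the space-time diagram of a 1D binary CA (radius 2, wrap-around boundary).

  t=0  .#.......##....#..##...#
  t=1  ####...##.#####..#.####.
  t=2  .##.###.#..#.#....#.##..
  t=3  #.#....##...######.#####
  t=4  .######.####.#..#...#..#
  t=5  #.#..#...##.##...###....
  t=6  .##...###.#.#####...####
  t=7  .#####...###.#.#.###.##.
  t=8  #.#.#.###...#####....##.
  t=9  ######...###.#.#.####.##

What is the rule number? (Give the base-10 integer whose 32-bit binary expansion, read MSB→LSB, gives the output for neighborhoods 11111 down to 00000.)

  #####|.  b31=0 t=1,i=12
  ####.|#  b30=1 t=1,i=2
  ###.#|.  b29=0 t=1,i=22
  ###..|.  b28=0 t=1,i=3
  ##.##|.  b27=0 t=1,i=9
  ##.#.|#  b26=1 t=2,i=7
  ##..#|.  b25=0 t=1,i=15
  ##...|#  b24=1 t=0,i=11
  #.###|.  b23=0 t=1,i=0
  #.##.|#  b22=1 t=2,i=20
  #.#.#|#  b21=1 t=6,i=10
  #.#..|#  b20=1 t=0,i=1
  #..##|#  b19=1 t=0,i=17
  #..#.|.  b18=0 t=1,i=16
  #...#|#  b17=1 t=0,i=21
  #....|#  b16=1 t=0,i=3
  .####|#  b15=1 t=1,i=1
  .###.|.  b14=0 t=2,i=5
  .##.#|#  b13=1 t=1,i=8
  .##..|#  b12=1 t=0,i=10
  .#.##|#  b11=1 t=1,i=18
  .#.#.|#  b10=1 t=0,i=0
  .#..#|.  b9=0 t=0,i=16
  .#...|#  b8=1 t=0,i=2
  ..###|.  b7=0 t=3,i=12
  ..##.|.  b6=0 t=0,i=9
  ..#.#|.  b5=0 t=0,i=23
  ..#..|.  b4=0 t=0,i=15
  ...##|#  b3=1 t=0,i=8
  ...#.|#  b2=1 t=0,i=14
  ....#|#  b1=1 t=0,i=7
  .....|.  b0=0 t=0,i=4
  bits 01000101011110111011110100001110 = 1165737230

1165737230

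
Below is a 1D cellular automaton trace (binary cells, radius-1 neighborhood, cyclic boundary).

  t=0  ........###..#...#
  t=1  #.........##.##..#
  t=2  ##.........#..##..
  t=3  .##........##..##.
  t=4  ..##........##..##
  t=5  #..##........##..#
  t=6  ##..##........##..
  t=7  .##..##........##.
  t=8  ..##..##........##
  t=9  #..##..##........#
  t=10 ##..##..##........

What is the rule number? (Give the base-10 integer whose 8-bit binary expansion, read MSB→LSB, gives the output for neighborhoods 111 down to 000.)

84

  nb ###: next=.  (t=0,i=9, bit7=0)
  nb ##.: next=#  (t=0,i=10, bit6=1)
  nb #.#: next=.  (t=1,i=12, bit5=0)
  nb #..: next=#  (t=0,i=0, bit4=1)
  nb .##: next=.  (t=0,i=8, bit3=0)
  nb .#.: next=#  (t=0,i=13, bit2=1)
  nb ..#: next=.  (t=0,i=7, bit1=0)
  nb ...: next=.  (t=0,i=1, bit0=0)
  bits 01010100 = 84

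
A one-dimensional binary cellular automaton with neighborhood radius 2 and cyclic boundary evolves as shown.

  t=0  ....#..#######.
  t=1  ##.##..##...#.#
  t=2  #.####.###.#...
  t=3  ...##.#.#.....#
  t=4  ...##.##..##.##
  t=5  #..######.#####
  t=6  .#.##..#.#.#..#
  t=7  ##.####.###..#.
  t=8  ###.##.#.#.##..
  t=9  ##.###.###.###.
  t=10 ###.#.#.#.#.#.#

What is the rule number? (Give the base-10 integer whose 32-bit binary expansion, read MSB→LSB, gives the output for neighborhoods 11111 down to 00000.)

1264973013

  nb #####: next=.  (t=0,i=9, bit31=0)
  nb ####.: next=#  (t=0,i=12, bit30=1)
  nb ###.#: next=.  (t=1,i=1, bit29=0)
  nb ###..: next=.  (t=0,i=13, bit28=0)
  nb ##.##: next=#  (t=1,i=2, bit27=1)
  nb ##.#.: next=.  (t=2,i=10, bit26=0)
  nb ##..#: next=#  (t=1,i=5, bit25=1)
  nb ##...: next=#  (t=0,i=14, bit24=1)
  nb #.###: next=.  (t=1,i=14, bit23=0)
  nb #.##.: next=#  (t=1,i=3, bit22=1)
  nb #.#.#: next=#  (t=3,i=6, bit21=1)
  nb #.#..: next=.  (t=2,i=11, bit20=0)
  nb #..##: next=.  (t=0,i=6, bit19=0)
  nb #..#.: next=#  (t=6,i=6, bit18=1)
  nb #...#: next=.  (t=1,i=10, bit17=0)
  nb #....: next=#  (t=0,i=0, bit16=1)
  nb .####: next=#  (t=0,i=8, bit15=1)
  nb .###.: next=#  (t=1,i=0, bit14=1)
  nb .##.#: next=#  (t=3,i=4, bit13=1)
  nb .##..: next=#  (t=1,i=4, bit12=1)
  nb .#.##: next=.  (t=1,i=13, bit11=0)
  nb .#.#.: next=#  (t=3,i=7, bit10=1)
  nb .#..#: next=.  (t=0,i=5, bit9=0)
  nb .#...: next=.  (t=2,i=12, bit8=0)
  nb ..###: next=#  (t=0,i=7, bit7=1)
  nb ..##.: next=#  (t=1,i=7, bit6=1)
  nb ..#.#: next=.  (t=1,i=12, bit5=0)
  nb ..#..: next=#  (t=0,i=4, bit4=1)
  nb ...##: next=.  (t=3,i=2, bit3=0)
  nb ...#.: next=#  (t=0,i=3, bit2=1)
  nb ....#: next=.  (t=0,i=2, bit1=0)
  nb .....: next=#  (t=0,i=1, bit0=1)
  bits 01001011011001011111010011010101 = 1264973013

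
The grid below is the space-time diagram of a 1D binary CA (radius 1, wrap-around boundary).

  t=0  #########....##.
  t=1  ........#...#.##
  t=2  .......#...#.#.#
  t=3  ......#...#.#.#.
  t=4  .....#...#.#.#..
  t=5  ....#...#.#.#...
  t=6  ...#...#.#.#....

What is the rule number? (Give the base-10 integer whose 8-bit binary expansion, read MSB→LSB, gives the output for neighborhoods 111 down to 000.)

98

  nb ###: next=.  (t=0,i=1, bit7=0)
  nb ##.: next=#  (t=0,i=8, bit6=1)
  nb #.#: next=#  (t=0,i=15, bit5=1)
  nb #..: next=.  (t=0,i=9, bit4=0)
  nb .##: next=.  (t=0,i=0, bit3=0)
  nb .#.: next=.  (t=1,i=8, bit2=0)
  nb ..#: next=#  (t=0,i=12, bit1=1)
  nb ...: next=.  (t=0,i=10, bit0=0)
  bits 01100010 = 98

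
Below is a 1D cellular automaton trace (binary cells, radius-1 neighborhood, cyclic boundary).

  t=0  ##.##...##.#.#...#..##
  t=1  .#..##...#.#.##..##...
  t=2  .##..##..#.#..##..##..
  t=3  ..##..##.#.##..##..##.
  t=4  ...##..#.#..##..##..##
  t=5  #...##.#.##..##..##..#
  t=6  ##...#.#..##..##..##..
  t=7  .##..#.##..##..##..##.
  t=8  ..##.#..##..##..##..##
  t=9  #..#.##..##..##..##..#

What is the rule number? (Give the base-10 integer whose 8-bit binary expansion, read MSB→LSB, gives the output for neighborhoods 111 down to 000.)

  [7] ### => .  t=0,i=0
  [6] ##. => #  t=0,i=1
  [5] #.# => .  t=0,i=2
  [4] #.. => #  t=0,i=5
  [3] .## => .  t=0,i=3
  [2] .#. => #  t=0,i=11
  [1] ..# => .  t=0,i=7
  [0] ... => .  t=0,i=6
  bits 01010100 = 84

84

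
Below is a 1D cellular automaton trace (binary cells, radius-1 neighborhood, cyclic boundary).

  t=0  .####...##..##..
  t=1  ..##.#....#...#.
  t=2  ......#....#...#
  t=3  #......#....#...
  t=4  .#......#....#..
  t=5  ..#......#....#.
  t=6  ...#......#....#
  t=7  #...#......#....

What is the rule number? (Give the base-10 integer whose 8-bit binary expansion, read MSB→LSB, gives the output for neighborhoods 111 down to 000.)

144

  [7] ### => #  t=0,i=2
  [6] ##. => .  t=0,i=4
  [5] #.# => .  t=1,i=4
  [4] #.. => #  t=0,i=5
  [3] .## => .  t=0,i=1
  [2] .#. => .  t=1,i=5
  [1] ..# => .  t=0,i=0
  [0] ... => .  t=0,i=6
  bits 10010000 = 144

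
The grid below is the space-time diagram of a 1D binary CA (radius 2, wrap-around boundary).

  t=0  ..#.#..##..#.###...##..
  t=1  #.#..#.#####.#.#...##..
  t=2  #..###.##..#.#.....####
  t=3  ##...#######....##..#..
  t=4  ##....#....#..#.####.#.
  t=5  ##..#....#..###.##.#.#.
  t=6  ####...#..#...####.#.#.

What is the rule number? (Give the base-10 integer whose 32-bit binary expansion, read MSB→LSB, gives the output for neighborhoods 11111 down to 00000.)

  #####|.  b31=0 t=1,i=9
  ####.|.  b30=0 t=1,i=10
  ###.#|#  b29=1 t=1,i=11
  ###..|#  b28=1 t=0,i=15
  ##.##|#  b27=1 t=2,i=6
  ##.#.|.  b26=0 t=1,i=12
  ##..#|#  b25=1 t=0,i=9
  ##...|.  b24=0 t=0,i=16
  #.###|#  b23=1 t=0,i=13
  #.##.|#  b22=1 t=2,i=7
  #.#.#|#  b21=1 t=1,i=13
  #.#..|.  b20=0 t=0,i=4
  #..##|.  b19=0 t=0,i=6
  #..#.|#  b18=1 t=0,i=10
  #...#|.  b17=0 t=0,i=17
  #....|.  b16=0 t=0,i=22
  .####|#  b15=1 t=1,i=8
  .###.|.  b14=0 t=0,i=14
  .##.#|#  b13=1 t=5,i=17
  .##..|#  b12=1 t=0,i=8
  .#.##|.  b11=0 t=0,i=12
  .#.#.|.  b10=0 t=0,i=3
  .#..#|#  b9=1 t=0,i=5
  .#...|.  b8=0 t=1,i=16
  ..###|.  b7=0 t=2,i=3
  ..##.|#  b6=1 t=0,i=7
  ..#.#|#  b5=1 t=0,i=2
  ..#..|.  b4=0 t=3,i=20
  ...##|.  b3=0 t=0,i=18
  ...#.|.  b2=0 t=0,i=1
  ....#|#  b1=1 t=0,i=0
  .....|#  b0=1 t=2,i=16
  bits 00111010111001001011001001100011 = 988066403

988066403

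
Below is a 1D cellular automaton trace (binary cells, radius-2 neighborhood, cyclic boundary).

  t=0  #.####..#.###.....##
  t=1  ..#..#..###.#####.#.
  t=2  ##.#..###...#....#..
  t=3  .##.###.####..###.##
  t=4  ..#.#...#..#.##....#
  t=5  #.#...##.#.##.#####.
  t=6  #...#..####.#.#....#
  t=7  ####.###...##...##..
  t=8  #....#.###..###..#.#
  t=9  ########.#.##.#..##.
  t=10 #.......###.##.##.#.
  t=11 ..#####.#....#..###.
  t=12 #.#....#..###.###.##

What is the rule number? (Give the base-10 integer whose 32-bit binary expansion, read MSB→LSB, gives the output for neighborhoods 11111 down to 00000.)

363543207

  [31] ##### => .  t=1,i=14
  [30] ####. => .  t=0,i=4
  [29] ###.# => .  t=0,i=0
  [28] ###.. => #  t=0,i=5
  [27] ##.## => .  t=0,i=1
  [26] ##.#. => #  t=1,i=17
  [25] ##..# => .  t=0,i=6
  [24] ##... => #  t=0,i=13
  [23] #.### => #  t=0,i=2
  [22] #.##. => .  t=3,i=1
  [21] #.#.# => #  t=5,i=0
  [20] #.#.. => .  t=1,i=18
  [19] #..## => #  t=1,i=7
  [18] #..#. => .  t=0,i=7
  [17] #...# => #  t=1,i=0
  [16] #.... => #  t=0,i=14
  [15] .#### => .  t=0,i=3
  [14] .###. => .  t=0,i=11
  [13] .##.# => #  t=2,i=1
  [12] .##.. => #  t=4,i=14
  [11] .#.## => #  t=0,i=9
  [10] .#.#. => .  t=4,i=3
  [9] .#..# => #  t=1,i=3
  [8] .#... => .  t=1,i=19
  [7] ..### => #  t=0,i=18
  [6] ..##. => .  t=2,i=0
  [5] ..#.# => #  t=0,i=8
  [4] ..#.. => .  t=1,i=2
  [3] ...## => .  t=0,i=17
  [2] ...#. => #  t=1,i=1
  [1] ....# => #  t=0,i=16
  [0] ..... => #  t=0,i=15
  bits 00010101101010110011101010100111 = 363543207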